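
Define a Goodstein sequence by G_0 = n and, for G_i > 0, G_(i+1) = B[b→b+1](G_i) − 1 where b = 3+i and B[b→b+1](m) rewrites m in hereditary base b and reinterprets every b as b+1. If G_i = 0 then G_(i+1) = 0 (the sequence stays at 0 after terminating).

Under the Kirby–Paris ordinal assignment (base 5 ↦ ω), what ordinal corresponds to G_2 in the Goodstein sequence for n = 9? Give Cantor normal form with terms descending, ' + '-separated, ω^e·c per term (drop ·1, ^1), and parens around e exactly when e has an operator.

[0] 9 ≡ 3^2 (base 3). Lift 4: 16. −1: 15.
[1] 15 ≡ 3·4 + 3 (base 4). Lift 5: 18. −1: 17.
[2] 17 ≡ 3·5 + 2 (base 5). Lift 6: 20. −1: 19.

ω·3 + 2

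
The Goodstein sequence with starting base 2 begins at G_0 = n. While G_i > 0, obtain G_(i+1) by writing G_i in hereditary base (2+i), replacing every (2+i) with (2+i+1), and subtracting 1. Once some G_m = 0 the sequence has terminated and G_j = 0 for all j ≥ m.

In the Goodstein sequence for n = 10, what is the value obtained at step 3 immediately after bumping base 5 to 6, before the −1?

279936

[0] 10 ≡ 2^(2 + 1) + 2 (base 2). Lift 3: 84. −1: 83.
[1] 83 ≡ 3^(3 + 1) + 2 (base 3). Lift 4: 1026. −1: 1025.
[2] 1025 ≡ 4^(4 + 1) + 1 (base 4). Lift 5: 15626. −1: 15625.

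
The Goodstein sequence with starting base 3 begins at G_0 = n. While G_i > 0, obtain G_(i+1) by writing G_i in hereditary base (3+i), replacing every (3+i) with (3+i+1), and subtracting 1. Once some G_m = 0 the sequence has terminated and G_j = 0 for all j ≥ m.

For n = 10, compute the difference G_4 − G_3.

(0) 10|_3 = 3^2 + 1 ↦ 4^2 + 1|_4 = 17 ⇒ 16
(1) 16|_4 = 4^2 ↦ 5^2|_5 = 25 ⇒ 24
(2) 24|_5 = 4·5 + 4 ↦ 4·6 + 4|_6 = 28 ⇒ 27
(3) 27|_6 = 4·6 + 3 ↦ 4·7 + 3|_7 = 31 ⇒ 30

3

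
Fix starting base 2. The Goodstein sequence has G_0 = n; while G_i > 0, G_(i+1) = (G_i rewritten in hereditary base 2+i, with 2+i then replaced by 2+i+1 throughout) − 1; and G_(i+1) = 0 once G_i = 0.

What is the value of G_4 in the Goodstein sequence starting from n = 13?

13 —HB2→ 2^(2 + 1) + 2^2 + 1 —bump→ 3^(3 + 1) + 3^3 + 1 = 109 —(−1)→ 108
108 —HB3→ 3^(3 + 1) + 3^3 —bump→ 4^(4 + 1) + 4^4 = 1280 —(−1)→ 1279
1279 —HB4→ 4^(4 + 1) + 3·4^3 + 3·4^2 + 3·4 + 3 —bump→ 5^(5 + 1) + 3·5^3 + 3·5^2 + 3·5 + 3 = 16093 —(−1)→ 16092
16092 —HB5→ 5^(5 + 1) + 3·5^3 + 3·5^2 + 3·5 + 2 —bump→ 6^(6 + 1) + 3·6^3 + 3·6^2 + 3·6 + 2 = 280712 —(−1)→ 280711
280711 —HB6→ 6^(6 + 1) + 3·6^3 + 3·6^2 + 3·6 + 1 —bump→ 7^(7 + 1) + 3·7^3 + 3·7^2 + 3·7 + 1 = 5765999 —(−1)→ 5765998

280711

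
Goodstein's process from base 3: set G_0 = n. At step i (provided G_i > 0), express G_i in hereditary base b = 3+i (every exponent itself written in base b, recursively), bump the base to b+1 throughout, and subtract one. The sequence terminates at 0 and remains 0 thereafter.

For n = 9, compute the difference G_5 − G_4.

2

G_0 = 9. HB_3(9) = 3^2. Bump = 16. G_1 = 15.
G_1 = 15. HB_4(15) = 3·4 + 3. Bump = 18. G_2 = 17.
G_2 = 17. HB_5(17) = 3·5 + 2. Bump = 20. G_3 = 19.
G_3 = 19. HB_6(19) = 3·6 + 1. Bump = 22. G_4 = 21.
G_4 = 21. HB_7(21) = 3·7. Bump = 24. G_5 = 23.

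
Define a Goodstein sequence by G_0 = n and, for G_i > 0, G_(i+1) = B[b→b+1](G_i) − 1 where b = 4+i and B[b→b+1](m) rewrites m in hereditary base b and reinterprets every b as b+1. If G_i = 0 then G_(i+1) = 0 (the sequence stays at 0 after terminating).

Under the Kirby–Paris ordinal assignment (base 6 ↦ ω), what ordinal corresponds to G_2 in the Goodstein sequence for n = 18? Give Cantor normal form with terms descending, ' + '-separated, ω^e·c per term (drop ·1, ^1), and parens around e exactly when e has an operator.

G_0 = 18. HB_4(18) = 4^2 + 2. Bump = 27. G_1 = 26.
G_1 = 26. HB_5(26) = 5^2 + 1. Bump = 37. G_2 = 36.
G_2 = 36. HB_6(36) = 6^2. Bump = 49. G_3 = 48.

ω^2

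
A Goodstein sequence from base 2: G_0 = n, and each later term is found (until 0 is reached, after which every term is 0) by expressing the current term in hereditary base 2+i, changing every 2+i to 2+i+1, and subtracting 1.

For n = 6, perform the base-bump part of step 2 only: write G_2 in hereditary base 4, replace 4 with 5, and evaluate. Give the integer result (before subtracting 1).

3126

step 0: 6 = 2^2 + 2; sub 3 for 2: 3^3 + 3; = 30; G_1 = 30−1 = 29
step 1: 29 = 3^3 + 2; sub 4 for 3: 4^4 + 2; = 258; G_2 = 258−1 = 257
step 2: 257 = 4^4 + 1; sub 5 for 4: 5^5 + 1; = 3126; G_3 = 3126−1 = 3125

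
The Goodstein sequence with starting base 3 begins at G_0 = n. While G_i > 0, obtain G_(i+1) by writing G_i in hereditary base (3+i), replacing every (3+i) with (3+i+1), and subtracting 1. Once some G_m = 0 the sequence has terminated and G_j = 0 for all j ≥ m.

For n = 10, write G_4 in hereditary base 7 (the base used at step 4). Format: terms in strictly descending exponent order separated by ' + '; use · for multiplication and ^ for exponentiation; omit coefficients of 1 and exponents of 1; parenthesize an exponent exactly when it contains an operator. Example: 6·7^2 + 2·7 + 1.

4·7 + 2

G_0 = 10. HB_3(10) = 3^2 + 1. Bump = 17. G_1 = 16.
G_1 = 16. HB_4(16) = 4^2. Bump = 25. G_2 = 24.
G_2 = 24. HB_5(24) = 4·5 + 4. Bump = 28. G_3 = 27.
G_3 = 27. HB_6(27) = 4·6 + 3. Bump = 31. G_4 = 30.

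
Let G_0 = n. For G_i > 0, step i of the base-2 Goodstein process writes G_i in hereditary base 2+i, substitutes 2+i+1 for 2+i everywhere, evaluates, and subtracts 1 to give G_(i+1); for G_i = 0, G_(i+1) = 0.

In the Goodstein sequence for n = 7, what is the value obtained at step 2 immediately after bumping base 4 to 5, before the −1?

3128

(0) 7|_2 = 2^2 + 2 + 1 ↦ 3^3 + 3 + 1|_3 = 31 ⇒ 30
(1) 30|_3 = 3^3 + 3 ↦ 4^4 + 4|_4 = 260 ⇒ 259
(2) 259|_4 = 4^4 + 3 ↦ 5^5 + 3|_5 = 3128 ⇒ 3127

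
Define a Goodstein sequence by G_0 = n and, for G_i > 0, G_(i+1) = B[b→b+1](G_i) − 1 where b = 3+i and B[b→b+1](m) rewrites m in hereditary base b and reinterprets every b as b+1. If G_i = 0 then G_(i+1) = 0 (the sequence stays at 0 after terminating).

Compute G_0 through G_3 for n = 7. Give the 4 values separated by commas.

7 —HB3→ 2·3 + 1 —bump→ 2·4 + 1 = 9 —(−1)→ 8
8 —HB4→ 2·4 —bump→ 2·5 = 10 —(−1)→ 9
9 —HB5→ 5 + 4 —bump→ 6 + 4 = 10 —(−1)→ 9

7, 8, 9, 9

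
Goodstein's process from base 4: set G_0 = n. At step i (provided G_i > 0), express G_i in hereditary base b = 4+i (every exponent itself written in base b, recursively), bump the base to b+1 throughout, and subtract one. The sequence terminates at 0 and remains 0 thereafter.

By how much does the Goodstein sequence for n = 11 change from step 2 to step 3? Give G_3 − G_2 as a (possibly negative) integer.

1

base 4: 11 = 2·4 + 3; at 5: 2·5 + 3 = 13; next = 12
base 5: 12 = 2·5 + 2; at 6: 2·6 + 2 = 14; next = 13
base 6: 13 = 2·6 + 1; at 7: 2·7 + 1 = 15; next = 14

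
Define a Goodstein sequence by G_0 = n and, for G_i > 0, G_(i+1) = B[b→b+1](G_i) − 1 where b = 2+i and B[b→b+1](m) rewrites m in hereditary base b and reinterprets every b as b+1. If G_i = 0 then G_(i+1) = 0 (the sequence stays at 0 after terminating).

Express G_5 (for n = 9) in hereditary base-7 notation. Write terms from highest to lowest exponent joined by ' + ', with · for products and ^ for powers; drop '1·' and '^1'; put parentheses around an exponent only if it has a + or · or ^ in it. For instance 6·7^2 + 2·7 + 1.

3·7^7 + 3·7^3 + 3·7^2 + 3·7

G_0 = 9. HB_2(9) = 2^(2 + 1) + 1. Bump = 82. G_1 = 81.
G_1 = 81. HB_3(81) = 3^(3 + 1). Bump = 1024. G_2 = 1023.
G_2 = 1023. HB_4(1023) = 3·4^4 + 3·4^3 + 3·4^2 + 3·4 + 3. Bump = 9843. G_3 = 9842.
G_3 = 9842. HB_5(9842) = 3·5^5 + 3·5^3 + 3·5^2 + 3·5 + 2. Bump = 140744. G_4 = 140743.
G_4 = 140743. HB_6(140743) = 3·6^6 + 3·6^3 + 3·6^2 + 3·6 + 1. Bump = 2471827. G_5 = 2471826.
G_5 = 2471826. HB_7(2471826) = 3·7^7 + 3·7^3 + 3·7^2 + 3·7. Bump = 50333400. G_6 = 50333399.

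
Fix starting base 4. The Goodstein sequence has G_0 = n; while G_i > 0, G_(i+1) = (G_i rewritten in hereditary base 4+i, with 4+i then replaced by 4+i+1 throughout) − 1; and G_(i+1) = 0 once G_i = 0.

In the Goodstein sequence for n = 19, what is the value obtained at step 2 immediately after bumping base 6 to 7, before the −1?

50

G_0=19  [base 4] 4^2 + 3  →[4↦5]→  5^2 + 3 = 28  −1 ⇒ G_1=27
G_1=27  [base 5] 5^2 + 2  →[5↦6]→  6^2 + 2 = 38  −1 ⇒ G_2=37
G_2=37  [base 6] 6^2 + 1  →[6↦7]→  7^2 + 1 = 50  −1 ⇒ G_3=49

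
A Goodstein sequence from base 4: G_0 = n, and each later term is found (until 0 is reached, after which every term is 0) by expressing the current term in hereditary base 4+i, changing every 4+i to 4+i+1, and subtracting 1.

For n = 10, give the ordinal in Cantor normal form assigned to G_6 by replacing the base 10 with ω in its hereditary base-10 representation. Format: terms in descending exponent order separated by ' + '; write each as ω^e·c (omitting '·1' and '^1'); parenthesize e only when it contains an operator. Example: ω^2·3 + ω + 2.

ω + 3

step 0: 10 = 2·4 + 2; sub 5 for 4: 2·5 + 2; = 12; G_1 = 12−1 = 11
step 1: 11 = 2·5 + 1; sub 6 for 5: 2·6 + 1; = 13; G_2 = 13−1 = 12
step 2: 12 = 2·6; sub 7 for 6: 2·7; = 14; G_3 = 14−1 = 13
step 3: 13 = 7 + 6; sub 8 for 7: 8 + 6; = 14; G_4 = 14−1 = 13
step 4: 13 = 8 + 5; sub 9 for 8: 9 + 5; = 14; G_5 = 14−1 = 13
step 5: 13 = 9 + 4; sub 10 for 9: 10 + 4; = 14; G_6 = 14−1 = 13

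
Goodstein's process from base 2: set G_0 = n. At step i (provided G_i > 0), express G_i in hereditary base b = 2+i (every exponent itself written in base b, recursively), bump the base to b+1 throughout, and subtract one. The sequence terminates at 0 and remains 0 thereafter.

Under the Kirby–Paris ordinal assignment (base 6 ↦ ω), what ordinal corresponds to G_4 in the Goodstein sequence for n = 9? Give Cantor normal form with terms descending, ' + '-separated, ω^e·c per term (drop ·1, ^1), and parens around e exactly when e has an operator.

(0) 9|_2 = 2^(2 + 1) + 1 ↦ 3^(3 + 1) + 1|_3 = 82 ⇒ 81
(1) 81|_3 = 3^(3 + 1) ↦ 4^(4 + 1)|_4 = 1024 ⇒ 1023
(2) 1023|_4 = 3·4^4 + 3·4^3 + 3·4^2 + 3·4 + 3 ↦ 3·5^5 + 3·5^3 + 3·5^2 + 3·5 + 3|_5 = 9843 ⇒ 9842
(3) 9842|_5 = 3·5^5 + 3·5^3 + 3·5^2 + 3·5 + 2 ↦ 3·6^6 + 3·6^3 + 3·6^2 + 3·6 + 2|_6 = 140744 ⇒ 140743
(4) 140743|_6 = 3·6^6 + 3·6^3 + 3·6^2 + 3·6 + 1 ↦ 3·7^7 + 3·7^3 + 3·7^2 + 3·7 + 1|_7 = 2471827 ⇒ 2471826

ω^ω·3 + ω^3·3 + ω^2·3 + ω·3 + 1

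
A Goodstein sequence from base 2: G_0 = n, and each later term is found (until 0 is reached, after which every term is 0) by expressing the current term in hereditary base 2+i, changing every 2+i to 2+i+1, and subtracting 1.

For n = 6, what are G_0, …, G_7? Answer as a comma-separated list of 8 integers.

6, 29, 257, 3125, 46655, 98039, 187243, 332147

G_0 = 6. HB_2(6) = 2^2 + 2. Bump = 30. G_1 = 29.
G_1 = 29. HB_3(29) = 3^3 + 2. Bump = 258. G_2 = 257.
G_2 = 257. HB_4(257) = 4^4 + 1. Bump = 3126. G_3 = 3125.
G_3 = 3125. HB_5(3125) = 5^5. Bump = 46656. G_4 = 46655.
G_4 = 46655. HB_6(46655) = 5·6^5 + 5·6^4 + 5·6^3 + 5·6^2 + 5·6 + 5. Bump = 98040. G_5 = 98039.
G_5 = 98039. HB_7(98039) = 5·7^5 + 5·7^4 + 5·7^3 + 5·7^2 + 5·7 + 4. Bump = 187244. G_6 = 187243.
G_6 = 187243. HB_8(187243) = 5·8^5 + 5·8^4 + 5·8^3 + 5·8^2 + 5·8 + 3. Bump = 332148. G_7 = 332147.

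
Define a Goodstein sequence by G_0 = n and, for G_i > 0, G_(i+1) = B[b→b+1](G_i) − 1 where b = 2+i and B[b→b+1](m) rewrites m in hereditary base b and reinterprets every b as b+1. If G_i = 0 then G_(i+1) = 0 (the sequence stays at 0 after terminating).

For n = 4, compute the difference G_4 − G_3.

23

4 —HB2→ 2^2 —bump→ 3^3 = 27 —(−1)→ 26
26 —HB3→ 2·3^2 + 2·3 + 2 —bump→ 2·4^2 + 2·4 + 2 = 42 —(−1)→ 41
41 —HB4→ 2·4^2 + 2·4 + 1 —bump→ 2·5^2 + 2·5 + 1 = 61 —(−1)→ 60
60 —HB5→ 2·5^2 + 2·5 —bump→ 2·6^2 + 2·6 = 84 —(−1)→ 83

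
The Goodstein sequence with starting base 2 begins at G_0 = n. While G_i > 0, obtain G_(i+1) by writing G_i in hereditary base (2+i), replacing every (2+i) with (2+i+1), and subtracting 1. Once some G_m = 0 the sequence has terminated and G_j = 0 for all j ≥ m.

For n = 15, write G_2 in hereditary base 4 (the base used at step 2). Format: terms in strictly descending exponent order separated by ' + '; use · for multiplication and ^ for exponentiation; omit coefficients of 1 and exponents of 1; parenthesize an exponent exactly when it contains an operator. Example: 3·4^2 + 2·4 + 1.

base 2: 15 = 2^(2 + 1) + 2^2 + 2 + 1; at 3: 3^(3 + 1) + 3^3 + 3 + 1 = 112; next = 111
base 3: 111 = 3^(3 + 1) + 3^3 + 3; at 4: 4^(4 + 1) + 4^4 + 4 = 1284; next = 1283

4^(4 + 1) + 4^4 + 3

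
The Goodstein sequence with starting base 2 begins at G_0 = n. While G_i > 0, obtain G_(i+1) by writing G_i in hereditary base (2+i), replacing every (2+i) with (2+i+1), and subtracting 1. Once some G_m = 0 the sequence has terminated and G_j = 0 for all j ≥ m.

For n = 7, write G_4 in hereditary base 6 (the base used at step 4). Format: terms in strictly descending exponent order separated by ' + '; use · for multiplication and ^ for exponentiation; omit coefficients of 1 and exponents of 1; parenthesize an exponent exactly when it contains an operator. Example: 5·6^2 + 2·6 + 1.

step 0: 7 = 2^2 + 2 + 1; sub 3 for 2: 3^3 + 3 + 1; = 31; G_1 = 31−1 = 30
step 1: 30 = 3^3 + 3; sub 4 for 3: 4^4 + 4; = 260; G_2 = 260−1 = 259
step 2: 259 = 4^4 + 3; sub 5 for 4: 5^5 + 3; = 3128; G_3 = 3128−1 = 3127
step 3: 3127 = 5^5 + 2; sub 6 for 5: 6^6 + 2; = 46658; G_4 = 46658−1 = 46657

6^6 + 1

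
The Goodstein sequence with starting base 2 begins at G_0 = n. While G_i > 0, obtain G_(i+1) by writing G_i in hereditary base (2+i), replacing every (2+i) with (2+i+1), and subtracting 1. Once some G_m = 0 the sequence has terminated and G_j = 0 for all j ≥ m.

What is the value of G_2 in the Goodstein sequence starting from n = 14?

1281

base 2: 14 = 2^(2 + 1) + 2^2 + 2; at 3: 3^(3 + 1) + 3^3 + 3 = 111; next = 110
base 3: 110 = 3^(3 + 1) + 3^3 + 2; at 4: 4^(4 + 1) + 4^4 + 2 = 1282; next = 1281
base 4: 1281 = 4^(4 + 1) + 4^4 + 1; at 5: 5^(5 + 1) + 5^5 + 1 = 18751; next = 18750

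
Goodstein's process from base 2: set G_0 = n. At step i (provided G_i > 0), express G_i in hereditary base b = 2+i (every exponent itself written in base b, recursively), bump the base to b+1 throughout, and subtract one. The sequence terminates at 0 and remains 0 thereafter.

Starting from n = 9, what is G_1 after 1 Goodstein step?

[0] 9 ≡ 2^(2 + 1) + 1 (base 2). Lift 3: 82. −1: 81.
[1] 81 ≡ 3^(3 + 1) (base 3). Lift 4: 1024. −1: 1023.

81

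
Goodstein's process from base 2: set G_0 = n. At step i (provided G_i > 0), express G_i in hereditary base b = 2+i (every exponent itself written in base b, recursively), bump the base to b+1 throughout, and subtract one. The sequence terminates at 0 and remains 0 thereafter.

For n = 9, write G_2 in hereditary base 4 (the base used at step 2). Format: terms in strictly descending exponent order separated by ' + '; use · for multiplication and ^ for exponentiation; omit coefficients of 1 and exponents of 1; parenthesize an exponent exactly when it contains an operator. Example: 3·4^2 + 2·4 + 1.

3·4^4 + 3·4^3 + 3·4^2 + 3·4 + 3

[0] 9 ≡ 2^(2 + 1) + 1 (base 2). Lift 3: 82. −1: 81.
[1] 81 ≡ 3^(3 + 1) (base 3). Lift 4: 1024. −1: 1023.
[2] 1023 ≡ 3·4^4 + 3·4^3 + 3·4^2 + 3·4 + 3 (base 4). Lift 5: 9843. −1: 9842.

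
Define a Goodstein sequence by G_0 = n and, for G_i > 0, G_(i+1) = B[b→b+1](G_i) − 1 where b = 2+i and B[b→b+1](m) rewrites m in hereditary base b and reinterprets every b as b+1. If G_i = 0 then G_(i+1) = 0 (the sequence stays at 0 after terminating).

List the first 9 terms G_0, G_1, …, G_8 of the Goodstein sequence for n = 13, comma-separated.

13, 108, 1279, 16092, 280711, 5765998, 134219479, 3486786855, 100000003325

step 0: 13 = 2^(2 + 1) + 2^2 + 1; sub 3 for 2: 3^(3 + 1) + 3^3 + 1; = 109; G_1 = 109−1 = 108
step 1: 108 = 3^(3 + 1) + 3^3; sub 4 for 3: 4^(4 + 1) + 4^4; = 1280; G_2 = 1280−1 = 1279
step 2: 1279 = 4^(4 + 1) + 3·4^3 + 3·4^2 + 3·4 + 3; sub 5 for 4: 5^(5 + 1) + 3·5^3 + 3·5^2 + 3·5 + 3; = 16093; G_3 = 16093−1 = 16092
step 3: 16092 = 5^(5 + 1) + 3·5^3 + 3·5^2 + 3·5 + 2; sub 6 for 5: 6^(6 + 1) + 3·6^3 + 3·6^2 + 3·6 + 2; = 280712; G_4 = 280712−1 = 280711
step 4: 280711 = 6^(6 + 1) + 3·6^3 + 3·6^2 + 3·6 + 1; sub 7 for 6: 7^(7 + 1) + 3·7^3 + 3·7^2 + 3·7 + 1; = 5765999; G_5 = 5765999−1 = 5765998
step 5: 5765998 = 7^(7 + 1) + 3·7^3 + 3·7^2 + 3·7; sub 8 for 7: 8^(8 + 1) + 3·8^3 + 3·8^2 + 3·8; = 134219480; G_6 = 134219480−1 = 134219479
step 6: 134219479 = 8^(8 + 1) + 3·8^3 + 3·8^2 + 2·8 + 7; sub 9 for 8: 9^(9 + 1) + 3·9^3 + 3·9^2 + 2·9 + 7; = 3486786856; G_7 = 3486786856−1 = 3486786855
step 7: 3486786855 = 9^(9 + 1) + 3·9^3 + 3·9^2 + 2·9 + 6; sub 10 for 9: 10^(10 + 1) + 3·10^3 + 3·10^2 + 2·10 + 6; = 100000003326; G_8 = 100000003326−1 = 100000003325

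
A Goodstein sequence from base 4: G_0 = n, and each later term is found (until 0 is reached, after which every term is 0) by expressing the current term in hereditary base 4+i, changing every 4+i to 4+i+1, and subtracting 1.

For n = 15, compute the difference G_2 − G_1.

2

G_0=15  [base 4] 3·4 + 3  →[4↦5]→  3·5 + 3 = 18  −1 ⇒ G_1=17
G_1=17  [base 5] 3·5 + 2  →[5↦6]→  3·6 + 2 = 20  −1 ⇒ G_2=19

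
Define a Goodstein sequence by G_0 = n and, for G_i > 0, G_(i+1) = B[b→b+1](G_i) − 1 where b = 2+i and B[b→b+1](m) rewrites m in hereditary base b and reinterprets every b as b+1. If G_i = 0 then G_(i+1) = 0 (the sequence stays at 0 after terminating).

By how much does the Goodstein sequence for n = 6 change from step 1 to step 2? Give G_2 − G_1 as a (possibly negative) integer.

228

i=0: 6 = 2^2 + 2 (b=2); 2→3: 3^3 + 3 = 30; 30−1 = 29
i=1: 29 = 3^3 + 2 (b=3); 3→4: 4^4 + 2 = 258; 258−1 = 257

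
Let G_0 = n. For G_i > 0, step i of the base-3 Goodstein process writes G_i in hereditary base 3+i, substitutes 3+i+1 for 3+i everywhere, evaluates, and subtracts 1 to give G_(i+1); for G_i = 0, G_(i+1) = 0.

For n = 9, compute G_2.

base 3: 9 = 3^2; at 4: 4^2 = 16; next = 15
base 4: 15 = 3·4 + 3; at 5: 3·5 + 3 = 18; next = 17
base 5: 17 = 3·5 + 2; at 6: 3·6 + 2 = 20; next = 19

17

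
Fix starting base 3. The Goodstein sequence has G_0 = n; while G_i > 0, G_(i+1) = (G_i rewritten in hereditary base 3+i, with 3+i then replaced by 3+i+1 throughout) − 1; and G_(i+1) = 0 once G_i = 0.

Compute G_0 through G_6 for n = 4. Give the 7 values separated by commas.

4, 4, 4, 3, 2, 1, 0

base 3: 4 = 3 + 1; at 4: 4 + 1 = 5; next = 4
base 4: 4 = 4; at 5: 5 = 5; next = 4
base 5: 4 = 4; at 6: 4 = 4; next = 3
base 6: 3 = 3; at 7: 3 = 3; next = 2
base 7: 2 = 2; at 8: 2 = 2; next = 1
base 8: 1 = 1; at 9: 1 = 1; next = 0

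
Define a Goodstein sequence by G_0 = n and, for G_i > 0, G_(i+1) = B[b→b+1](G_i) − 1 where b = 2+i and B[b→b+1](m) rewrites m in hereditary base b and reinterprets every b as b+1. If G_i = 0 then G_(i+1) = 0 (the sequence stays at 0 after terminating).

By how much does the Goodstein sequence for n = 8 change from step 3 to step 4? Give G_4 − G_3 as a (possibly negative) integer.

87085

8 —HB2→ 2^(2 + 1) —bump→ 3^(3 + 1) = 81 —(−1)→ 80
80 —HB3→ 2·3^3 + 2·3^2 + 2·3 + 2 —bump→ 2·4^4 + 2·4^2 + 2·4 + 2 = 554 —(−1)→ 553
553 —HB4→ 2·4^4 + 2·4^2 + 2·4 + 1 —bump→ 2·5^5 + 2·5^2 + 2·5 + 1 = 6311 —(−1)→ 6310
6310 —HB5→ 2·5^5 + 2·5^2 + 2·5 —bump→ 2·6^6 + 2·6^2 + 2·6 = 93396 —(−1)→ 93395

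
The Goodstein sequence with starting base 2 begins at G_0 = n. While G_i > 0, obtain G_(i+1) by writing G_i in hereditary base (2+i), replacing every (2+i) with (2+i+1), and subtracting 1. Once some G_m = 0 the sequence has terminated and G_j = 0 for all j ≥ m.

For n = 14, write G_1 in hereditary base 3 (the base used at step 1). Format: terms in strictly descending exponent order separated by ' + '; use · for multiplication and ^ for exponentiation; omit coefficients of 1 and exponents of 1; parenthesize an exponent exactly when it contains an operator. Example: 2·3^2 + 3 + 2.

3^(3 + 1) + 3^3 + 2

step 0: 14 = 2^(2 + 1) + 2^2 + 2; sub 3 for 2: 3^(3 + 1) + 3^3 + 3; = 111; G_1 = 111−1 = 110
step 1: 110 = 3^(3 + 1) + 3^3 + 2; sub 4 for 3: 4^(4 + 1) + 4^4 + 2; = 1282; G_2 = 1282−1 = 1281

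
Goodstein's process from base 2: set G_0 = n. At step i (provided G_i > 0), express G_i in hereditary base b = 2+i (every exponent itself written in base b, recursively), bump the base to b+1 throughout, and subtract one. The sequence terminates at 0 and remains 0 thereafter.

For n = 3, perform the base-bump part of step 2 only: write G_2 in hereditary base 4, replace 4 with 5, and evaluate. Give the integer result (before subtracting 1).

step 0: 3 = 2 + 1; sub 3 for 2: 3 + 1; = 4; G_1 = 4−1 = 3
step 1: 3 = 3; sub 4 for 3: 4; = 4; G_2 = 4−1 = 3
step 2: 3 = 3; sub 5 for 4: 3; = 3; G_3 = 3−1 = 2

3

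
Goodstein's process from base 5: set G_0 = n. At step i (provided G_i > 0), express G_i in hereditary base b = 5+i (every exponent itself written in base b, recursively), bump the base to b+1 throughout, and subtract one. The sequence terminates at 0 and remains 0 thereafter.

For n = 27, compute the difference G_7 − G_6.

step 0: 27 = 5^2 + 2; sub 6 for 5: 6^2 + 2; = 38; G_1 = 38−1 = 37
step 1: 37 = 6^2 + 1; sub 7 for 6: 7^2 + 1; = 50; G_2 = 50−1 = 49
step 2: 49 = 7^2; sub 8 for 7: 8^2; = 64; G_3 = 64−1 = 63
step 3: 63 = 7·8 + 7; sub 9 for 8: 7·9 + 7; = 70; G_4 = 70−1 = 69
step 4: 69 = 7·9 + 6; sub 10 for 9: 7·10 + 6; = 76; G_5 = 76−1 = 75
step 5: 75 = 7·10 + 5; sub 11 for 10: 7·11 + 5; = 82; G_6 = 82−1 = 81
step 6: 81 = 7·11 + 4; sub 12 for 11: 7·12 + 4; = 88; G_7 = 88−1 = 87

6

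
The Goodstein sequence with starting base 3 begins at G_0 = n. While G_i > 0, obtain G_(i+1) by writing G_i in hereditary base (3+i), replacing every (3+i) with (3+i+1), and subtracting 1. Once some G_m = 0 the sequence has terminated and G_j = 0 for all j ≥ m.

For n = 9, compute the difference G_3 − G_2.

step 0: 9 = 3^2; sub 4 for 3: 4^2; = 16; G_1 = 16−1 = 15
step 1: 15 = 3·4 + 3; sub 5 for 4: 3·5 + 3; = 18; G_2 = 18−1 = 17
step 2: 17 = 3·5 + 2; sub 6 for 5: 3·6 + 2; = 20; G_3 = 20−1 = 19

2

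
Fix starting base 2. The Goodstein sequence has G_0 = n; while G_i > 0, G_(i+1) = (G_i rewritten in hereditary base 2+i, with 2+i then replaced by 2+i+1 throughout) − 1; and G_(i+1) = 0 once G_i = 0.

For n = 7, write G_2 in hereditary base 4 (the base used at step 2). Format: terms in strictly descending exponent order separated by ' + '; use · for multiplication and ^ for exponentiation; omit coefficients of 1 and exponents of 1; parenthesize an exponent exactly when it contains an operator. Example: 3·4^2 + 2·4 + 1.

4^4 + 3

(0) 7|_2 = 2^2 + 2 + 1 ↦ 3^3 + 3 + 1|_3 = 31 ⇒ 30
(1) 30|_3 = 3^3 + 3 ↦ 4^4 + 4|_4 = 260 ⇒ 259
(2) 259|_4 = 4^4 + 3 ↦ 5^5 + 3|_5 = 3128 ⇒ 3127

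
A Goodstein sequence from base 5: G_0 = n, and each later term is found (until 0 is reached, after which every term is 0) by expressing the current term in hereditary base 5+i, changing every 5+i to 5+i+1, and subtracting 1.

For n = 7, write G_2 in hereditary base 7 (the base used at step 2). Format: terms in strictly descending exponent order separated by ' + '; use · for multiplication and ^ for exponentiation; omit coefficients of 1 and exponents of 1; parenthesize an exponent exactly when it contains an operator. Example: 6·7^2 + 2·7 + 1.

7

G_0=7  [base 5] 5 + 2  →[5↦6]→  6 + 2 = 8  −1 ⇒ G_1=7
G_1=7  [base 6] 6 + 1  →[6↦7]→  7 + 1 = 8  −1 ⇒ G_2=7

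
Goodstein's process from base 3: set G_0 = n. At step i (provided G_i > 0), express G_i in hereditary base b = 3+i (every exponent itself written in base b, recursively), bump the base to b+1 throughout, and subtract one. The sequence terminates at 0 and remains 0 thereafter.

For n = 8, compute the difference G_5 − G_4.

i=0: 8 = 2·3 + 2 (b=3); 3→4: 2·4 + 2 = 10; 10−1 = 9
i=1: 9 = 2·4 + 1 (b=4); 4→5: 2·5 + 1 = 11; 11−1 = 10
i=2: 10 = 2·5 (b=5); 5→6: 2·6 = 12; 12−1 = 11
i=3: 11 = 6 + 5 (b=6); 6→7: 7 + 5 = 12; 12−1 = 11
i=4: 11 = 7 + 4 (b=7); 7→8: 8 + 4 = 12; 12−1 = 11

0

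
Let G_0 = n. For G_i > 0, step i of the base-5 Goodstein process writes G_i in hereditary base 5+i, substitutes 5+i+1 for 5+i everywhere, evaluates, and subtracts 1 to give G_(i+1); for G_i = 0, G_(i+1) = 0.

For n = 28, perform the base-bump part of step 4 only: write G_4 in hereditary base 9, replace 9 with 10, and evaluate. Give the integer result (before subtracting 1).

[0] 28 ≡ 5^2 + 3 (base 5). Lift 6: 39. −1: 38.
[1] 38 ≡ 6^2 + 2 (base 6). Lift 7: 51. −1: 50.
[2] 50 ≡ 7^2 + 1 (base 7). Lift 8: 65. −1: 64.
[3] 64 ≡ 8^2 (base 8). Lift 9: 81. −1: 80.
[4] 80 ≡ 8·9 + 8 (base 9). Lift 10: 88. −1: 87.

88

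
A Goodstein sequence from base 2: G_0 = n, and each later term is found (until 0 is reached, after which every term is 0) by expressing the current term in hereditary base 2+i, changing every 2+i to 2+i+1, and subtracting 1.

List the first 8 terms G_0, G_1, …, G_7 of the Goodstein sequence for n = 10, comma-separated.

10, 83, 1025, 15625, 279935, 4215754, 84073323, 1937434592

(0) 10|_2 = 2^(2 + 1) + 2 ↦ 3^(3 + 1) + 3|_3 = 84 ⇒ 83
(1) 83|_3 = 3^(3 + 1) + 2 ↦ 4^(4 + 1) + 2|_4 = 1026 ⇒ 1025
(2) 1025|_4 = 4^(4 + 1) + 1 ↦ 5^(5 + 1) + 1|_5 = 15626 ⇒ 15625
(3) 15625|_5 = 5^(5 + 1) ↦ 6^(6 + 1)|_6 = 279936 ⇒ 279935
(4) 279935|_6 = 5·6^6 + 5·6^5 + 5·6^4 + 5·6^3 + 5·6^2 + 5·6 + 5 ↦ 5·7^7 + 5·7^5 + 5·7^4 + 5·7^3 + 5·7^2 + 5·7 + 5|_7 = 4215755 ⇒ 4215754
(5) 4215754|_7 = 5·7^7 + 5·7^5 + 5·7^4 + 5·7^3 + 5·7^2 + 5·7 + 4 ↦ 5·8^8 + 5·8^5 + 5·8^4 + 5·8^3 + 5·8^2 + 5·8 + 4|_8 = 84073324 ⇒ 84073323
(6) 84073323|_8 = 5·8^8 + 5·8^5 + 5·8^4 + 5·8^3 + 5·8^2 + 5·8 + 3 ↦ 5·9^9 + 5·9^5 + 5·9^4 + 5·9^3 + 5·9^2 + 5·9 + 3|_9 = 1937434593 ⇒ 1937434592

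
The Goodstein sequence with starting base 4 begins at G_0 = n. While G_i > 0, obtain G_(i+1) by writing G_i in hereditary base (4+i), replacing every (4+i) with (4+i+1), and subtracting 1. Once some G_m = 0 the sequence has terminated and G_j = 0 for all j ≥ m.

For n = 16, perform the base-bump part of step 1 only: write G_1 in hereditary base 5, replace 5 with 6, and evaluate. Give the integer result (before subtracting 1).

i=0: 16 = 4^2 (b=4); 4→5: 5^2 = 25; 25−1 = 24
i=1: 24 = 4·5 + 4 (b=5); 5→6: 4·6 + 4 = 28; 28−1 = 27

28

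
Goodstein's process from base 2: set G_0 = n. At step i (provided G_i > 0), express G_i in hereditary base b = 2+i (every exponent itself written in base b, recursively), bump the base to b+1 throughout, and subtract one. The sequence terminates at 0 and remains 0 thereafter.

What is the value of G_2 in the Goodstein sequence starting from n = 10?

(0) 10|_2 = 2^(2 + 1) + 2 ↦ 3^(3 + 1) + 3|_3 = 84 ⇒ 83
(1) 83|_3 = 3^(3 + 1) + 2 ↦ 4^(4 + 1) + 2|_4 = 1026 ⇒ 1025
(2) 1025|_4 = 4^(4 + 1) + 1 ↦ 5^(5 + 1) + 1|_5 = 15626 ⇒ 15625

1025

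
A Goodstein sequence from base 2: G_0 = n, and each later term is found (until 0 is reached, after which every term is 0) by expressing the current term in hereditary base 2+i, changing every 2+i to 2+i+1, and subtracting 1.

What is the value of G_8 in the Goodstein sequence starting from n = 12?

[0] 12 ≡ 2^(2 + 1) + 2^2 (base 2). Lift 3: 108. −1: 107.
[1] 107 ≡ 3^(3 + 1) + 2·3^2 + 2·3 + 2 (base 3). Lift 4: 1066. −1: 1065.
[2] 1065 ≡ 4^(4 + 1) + 2·4^2 + 2·4 + 1 (base 4). Lift 5: 15686. −1: 15685.
[3] 15685 ≡ 5^(5 + 1) + 2·5^2 + 2·5 (base 5). Lift 6: 280020. −1: 280019.
[4] 280019 ≡ 6^(6 + 1) + 2·6^2 + 6 + 5 (base 6). Lift 7: 5764911. −1: 5764910.
[5] 5764910 ≡ 7^(7 + 1) + 2·7^2 + 7 + 4 (base 7). Lift 8: 134217868. −1: 134217867.
[6] 134217867 ≡ 8^(8 + 1) + 2·8^2 + 8 + 3 (base 8). Lift 9: 3486784575. −1: 3486784574.
[7] 3486784574 ≡ 9^(9 + 1) + 2·9^2 + 9 + 2 (base 9). Lift 10: 100000000212. −1: 100000000211.
[8] 100000000211 ≡ 10^(10 + 1) + 2·10^2 + 10 + 1 (base 10). Lift 11: 3138428376975. −1: 3138428376974.

100000000211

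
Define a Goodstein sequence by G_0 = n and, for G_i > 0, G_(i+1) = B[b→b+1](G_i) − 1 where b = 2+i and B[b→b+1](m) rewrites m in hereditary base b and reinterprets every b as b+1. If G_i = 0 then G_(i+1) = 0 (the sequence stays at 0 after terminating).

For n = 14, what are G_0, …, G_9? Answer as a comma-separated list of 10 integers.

step 0: 14 = 2^(2 + 1) + 2^2 + 2; sub 3 for 2: 3^(3 + 1) + 3^3 + 3; = 111; G_1 = 111−1 = 110
step 1: 110 = 3^(3 + 1) + 3^3 + 2; sub 4 for 3: 4^(4 + 1) + 4^4 + 2; = 1282; G_2 = 1282−1 = 1281
step 2: 1281 = 4^(4 + 1) + 4^4 + 1; sub 5 for 4: 5^(5 + 1) + 5^5 + 1; = 18751; G_3 = 18751−1 = 18750
step 3: 18750 = 5^(5 + 1) + 5^5; sub 6 for 5: 6^(6 + 1) + 6^6; = 326592; G_4 = 326592−1 = 326591
step 4: 326591 = 6^(6 + 1) + 5·6^5 + 5·6^4 + 5·6^3 + 5·6^2 + 5·6 + 5; sub 7 for 6: 7^(7 + 1) + 5·7^5 + 5·7^4 + 5·7^3 + 5·7^2 + 5·7 + 5; = 5862841; G_5 = 5862841−1 = 5862840
step 5: 5862840 = 7^(7 + 1) + 5·7^5 + 5·7^4 + 5·7^3 + 5·7^2 + 5·7 + 4; sub 8 for 7: 8^(8 + 1) + 5·8^5 + 5·8^4 + 5·8^3 + 5·8^2 + 5·8 + 4; = 134404972; G_6 = 134404972−1 = 134404971
step 6: 134404971 = 8^(8 + 1) + 5·8^5 + 5·8^4 + 5·8^3 + 5·8^2 + 5·8 + 3; sub 9 for 8: 9^(9 + 1) + 5·9^5 + 5·9^4 + 5·9^3 + 5·9^2 + 5·9 + 3; = 3487116549; G_7 = 3487116549−1 = 3487116548
step 7: 3487116548 = 9^(9 + 1) + 5·9^5 + 5·9^4 + 5·9^3 + 5·9^2 + 5·9 + 2; sub 10 for 9: 10^(10 + 1) + 5·10^5 + 5·10^4 + 5·10^3 + 5·10^2 + 5·10 + 2; = 100000555552; G_8 = 100000555552−1 = 100000555551
step 8: 100000555551 = 10^(10 + 1) + 5·10^5 + 5·10^4 + 5·10^3 + 5·10^2 + 5·10 + 1; sub 11 for 10: 11^(11 + 1) + 5·11^5 + 5·11^4 + 5·11^3 + 5·11^2 + 5·11 + 1; = 3138429262497; G_9 = 3138429262497−1 = 3138429262496

14, 110, 1281, 18750, 326591, 5862840, 134404971, 3487116548, 100000555551, 3138429262496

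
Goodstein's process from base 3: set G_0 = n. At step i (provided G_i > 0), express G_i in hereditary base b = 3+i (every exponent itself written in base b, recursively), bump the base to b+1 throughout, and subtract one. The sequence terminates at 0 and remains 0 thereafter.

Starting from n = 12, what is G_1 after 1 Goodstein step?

19

[0] 12 ≡ 3^2 + 3 (base 3). Lift 4: 20. −1: 19.
[1] 19 ≡ 4^2 + 3 (base 4). Lift 5: 28. −1: 27.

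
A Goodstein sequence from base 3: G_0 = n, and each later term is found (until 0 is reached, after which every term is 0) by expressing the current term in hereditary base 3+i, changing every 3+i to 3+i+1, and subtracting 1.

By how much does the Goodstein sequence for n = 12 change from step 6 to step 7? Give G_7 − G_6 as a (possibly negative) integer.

6

[0] 12 ≡ 3^2 + 3 (base 3). Lift 4: 20. −1: 19.
[1] 19 ≡ 4^2 + 3 (base 4). Lift 5: 28. −1: 27.
[2] 27 ≡ 5^2 + 2 (base 5). Lift 6: 38. −1: 37.
[3] 37 ≡ 6^2 + 1 (base 6). Lift 7: 50. −1: 49.
[4] 49 ≡ 7^2 (base 7). Lift 8: 64. −1: 63.
[5] 63 ≡ 7·8 + 7 (base 8). Lift 9: 70. −1: 69.
[6] 69 ≡ 7·9 + 6 (base 9). Lift 10: 76. −1: 75.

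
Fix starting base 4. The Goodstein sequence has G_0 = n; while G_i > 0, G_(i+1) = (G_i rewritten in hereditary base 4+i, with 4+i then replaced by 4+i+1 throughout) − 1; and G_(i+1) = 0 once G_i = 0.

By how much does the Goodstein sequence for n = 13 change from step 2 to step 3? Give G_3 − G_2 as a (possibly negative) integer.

1

G_0 = 13. HB_4(13) = 3·4 + 1. Bump = 16. G_1 = 15.
G_1 = 15. HB_5(15) = 3·5. Bump = 18. G_2 = 17.
G_2 = 17. HB_6(17) = 2·6 + 5. Bump = 19. G_3 = 18.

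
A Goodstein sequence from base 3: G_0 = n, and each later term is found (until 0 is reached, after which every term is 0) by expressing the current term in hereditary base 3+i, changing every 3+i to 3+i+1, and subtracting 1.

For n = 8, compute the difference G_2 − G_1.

1

8 —HB3→ 2·3 + 2 —bump→ 2·4 + 2 = 10 —(−1)→ 9
9 —HB4→ 2·4 + 1 —bump→ 2·5 + 1 = 11 —(−1)→ 10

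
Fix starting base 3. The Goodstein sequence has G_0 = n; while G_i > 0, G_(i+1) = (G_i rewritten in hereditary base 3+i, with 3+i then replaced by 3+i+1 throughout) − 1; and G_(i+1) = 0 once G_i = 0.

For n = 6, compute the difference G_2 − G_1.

0

i=0: 6 = 2·3 (b=3); 3→4: 2·4 = 8; 8−1 = 7
i=1: 7 = 4 + 3 (b=4); 4→5: 5 + 3 = 8; 8−1 = 7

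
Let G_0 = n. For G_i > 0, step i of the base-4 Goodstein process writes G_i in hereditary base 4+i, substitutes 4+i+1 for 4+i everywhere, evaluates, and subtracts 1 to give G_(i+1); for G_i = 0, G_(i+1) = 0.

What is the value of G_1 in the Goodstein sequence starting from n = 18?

26

step 0: 18 = 4^2 + 2; sub 5 for 4: 5^2 + 2; = 27; G_1 = 27−1 = 26
step 1: 26 = 5^2 + 1; sub 6 for 5: 6^2 + 1; = 37; G_2 = 37−1 = 36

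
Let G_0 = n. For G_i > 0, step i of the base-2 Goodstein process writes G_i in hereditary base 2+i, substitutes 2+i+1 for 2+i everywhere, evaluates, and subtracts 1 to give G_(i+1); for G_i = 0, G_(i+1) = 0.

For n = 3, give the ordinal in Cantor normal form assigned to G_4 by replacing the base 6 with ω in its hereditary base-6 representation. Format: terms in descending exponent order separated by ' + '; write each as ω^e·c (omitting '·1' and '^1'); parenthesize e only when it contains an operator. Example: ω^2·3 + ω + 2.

1

step 0: 3 = 2 + 1; sub 3 for 2: 3 + 1; = 4; G_1 = 4−1 = 3
step 1: 3 = 3; sub 4 for 3: 4; = 4; G_2 = 4−1 = 3
step 2: 3 = 3; sub 5 for 4: 3; = 3; G_3 = 3−1 = 2
step 3: 2 = 2; sub 6 for 5: 2; = 2; G_4 = 2−1 = 1
step 4: 1 = 1; sub 7 for 6: 1; = 1; G_5 = 1−1 = 0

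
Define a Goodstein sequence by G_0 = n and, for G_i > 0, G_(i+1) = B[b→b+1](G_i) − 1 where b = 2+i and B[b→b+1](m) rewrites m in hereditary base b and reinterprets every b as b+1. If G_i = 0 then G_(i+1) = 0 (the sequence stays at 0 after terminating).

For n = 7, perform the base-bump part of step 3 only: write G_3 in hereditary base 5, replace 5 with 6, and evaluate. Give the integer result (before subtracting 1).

(0) 7|_2 = 2^2 + 2 + 1 ↦ 3^3 + 3 + 1|_3 = 31 ⇒ 30
(1) 30|_3 = 3^3 + 3 ↦ 4^4 + 4|_4 = 260 ⇒ 259
(2) 259|_4 = 4^4 + 3 ↦ 5^5 + 3|_5 = 3128 ⇒ 3127

46658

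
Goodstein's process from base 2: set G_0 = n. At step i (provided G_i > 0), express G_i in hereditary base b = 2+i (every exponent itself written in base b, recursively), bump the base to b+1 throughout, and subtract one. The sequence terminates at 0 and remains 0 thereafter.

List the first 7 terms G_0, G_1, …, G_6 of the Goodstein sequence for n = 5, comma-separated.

G_0 = 5. HB_2(5) = 2^2 + 1. Bump = 28. G_1 = 27.
G_1 = 27. HB_3(27) = 3^3. Bump = 256. G_2 = 255.
G_2 = 255. HB_4(255) = 3·4^3 + 3·4^2 + 3·4 + 3. Bump = 468. G_3 = 467.
G_3 = 467. HB_5(467) = 3·5^3 + 3·5^2 + 3·5 + 2. Bump = 776. G_4 = 775.
G_4 = 775. HB_6(775) = 3·6^3 + 3·6^2 + 3·6 + 1. Bump = 1198. G_5 = 1197.
G_5 = 1197. HB_7(1197) = 3·7^3 + 3·7^2 + 3·7. Bump = 1752. G_6 = 1751.

5, 27, 255, 467, 775, 1197, 1751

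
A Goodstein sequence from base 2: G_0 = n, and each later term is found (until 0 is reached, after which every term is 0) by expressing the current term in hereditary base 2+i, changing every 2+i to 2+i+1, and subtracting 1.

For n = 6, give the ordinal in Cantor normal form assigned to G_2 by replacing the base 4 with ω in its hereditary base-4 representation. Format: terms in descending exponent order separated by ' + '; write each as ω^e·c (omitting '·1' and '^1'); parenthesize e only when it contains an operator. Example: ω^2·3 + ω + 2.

ω^ω + 1

step 0: 6 = 2^2 + 2; sub 3 for 2: 3^3 + 3; = 30; G_1 = 30−1 = 29
step 1: 29 = 3^3 + 2; sub 4 for 3: 4^4 + 2; = 258; G_2 = 258−1 = 257
step 2: 257 = 4^4 + 1; sub 5 for 4: 5^5 + 1; = 3126; G_3 = 3126−1 = 3125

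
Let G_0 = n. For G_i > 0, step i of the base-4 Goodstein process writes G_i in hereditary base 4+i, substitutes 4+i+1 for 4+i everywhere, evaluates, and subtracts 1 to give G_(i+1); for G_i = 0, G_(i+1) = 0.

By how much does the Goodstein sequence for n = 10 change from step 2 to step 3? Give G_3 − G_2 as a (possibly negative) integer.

1

[0] 10 ≡ 2·4 + 2 (base 4). Lift 5: 12. −1: 11.
[1] 11 ≡ 2·5 + 1 (base 5). Lift 6: 13. −1: 12.
[2] 12 ≡ 2·6 (base 6). Lift 7: 14. −1: 13.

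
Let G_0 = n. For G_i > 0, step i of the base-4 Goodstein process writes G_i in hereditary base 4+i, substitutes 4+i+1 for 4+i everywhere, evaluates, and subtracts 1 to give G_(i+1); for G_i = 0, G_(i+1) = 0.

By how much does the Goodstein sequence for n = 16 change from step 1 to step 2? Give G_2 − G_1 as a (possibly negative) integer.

3

[0] 16 ≡ 4^2 (base 4). Lift 5: 25. −1: 24.
[1] 24 ≡ 4·5 + 4 (base 5). Lift 6: 28. −1: 27.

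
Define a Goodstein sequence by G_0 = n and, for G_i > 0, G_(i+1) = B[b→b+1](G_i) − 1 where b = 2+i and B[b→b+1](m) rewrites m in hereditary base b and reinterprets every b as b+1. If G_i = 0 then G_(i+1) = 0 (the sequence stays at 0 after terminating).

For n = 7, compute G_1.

i=0: 7 = 2^2 + 2 + 1 (b=2); 2→3: 3^3 + 3 + 1 = 31; 31−1 = 30
i=1: 30 = 3^3 + 3 (b=3); 3→4: 4^4 + 4 = 260; 260−1 = 259

30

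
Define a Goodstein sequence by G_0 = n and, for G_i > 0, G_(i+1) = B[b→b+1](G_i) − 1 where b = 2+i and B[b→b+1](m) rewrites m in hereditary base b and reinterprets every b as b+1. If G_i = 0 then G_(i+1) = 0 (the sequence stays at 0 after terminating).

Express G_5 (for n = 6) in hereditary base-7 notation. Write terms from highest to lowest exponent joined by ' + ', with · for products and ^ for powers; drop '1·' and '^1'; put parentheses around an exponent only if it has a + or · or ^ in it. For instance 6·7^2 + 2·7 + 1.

5·7^5 + 5·7^4 + 5·7^3 + 5·7^2 + 5·7 + 4

[0] 6 ≡ 2^2 + 2 (base 2). Lift 3: 30. −1: 29.
[1] 29 ≡ 3^3 + 2 (base 3). Lift 4: 258. −1: 257.
[2] 257 ≡ 4^4 + 1 (base 4). Lift 5: 3126. −1: 3125.
[3] 3125 ≡ 5^5 (base 5). Lift 6: 46656. −1: 46655.
[4] 46655 ≡ 5·6^5 + 5·6^4 + 5·6^3 + 5·6^2 + 5·6 + 5 (base 6). Lift 7: 98040. −1: 98039.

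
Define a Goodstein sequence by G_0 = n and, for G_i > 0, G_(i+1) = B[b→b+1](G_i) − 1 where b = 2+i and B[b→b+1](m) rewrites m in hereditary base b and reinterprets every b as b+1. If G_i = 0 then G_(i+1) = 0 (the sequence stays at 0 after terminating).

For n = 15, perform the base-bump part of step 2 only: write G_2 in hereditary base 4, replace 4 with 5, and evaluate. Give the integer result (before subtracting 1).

[0] 15 ≡ 2^(2 + 1) + 2^2 + 2 + 1 (base 2). Lift 3: 112. −1: 111.
[1] 111 ≡ 3^(3 + 1) + 3^3 + 3 (base 3). Lift 4: 1284. −1: 1283.

18753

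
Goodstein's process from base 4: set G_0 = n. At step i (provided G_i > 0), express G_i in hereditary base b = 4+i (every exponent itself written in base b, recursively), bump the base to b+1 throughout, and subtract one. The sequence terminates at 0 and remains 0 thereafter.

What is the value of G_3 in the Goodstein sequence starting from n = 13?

18

G_0 = 13. HB_4(13) = 3·4 + 1. Bump = 16. G_1 = 15.
G_1 = 15. HB_5(15) = 3·5. Bump = 18. G_2 = 17.
G_2 = 17. HB_6(17) = 2·6 + 5. Bump = 19. G_3 = 18.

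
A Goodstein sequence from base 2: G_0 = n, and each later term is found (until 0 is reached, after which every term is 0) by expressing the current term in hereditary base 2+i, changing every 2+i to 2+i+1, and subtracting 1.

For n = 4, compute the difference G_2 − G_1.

15

(0) 4|_2 = 2^2 ↦ 3^3|_3 = 27 ⇒ 26
(1) 26|_3 = 2·3^2 + 2·3 + 2 ↦ 2·4^2 + 2·4 + 2|_4 = 42 ⇒ 41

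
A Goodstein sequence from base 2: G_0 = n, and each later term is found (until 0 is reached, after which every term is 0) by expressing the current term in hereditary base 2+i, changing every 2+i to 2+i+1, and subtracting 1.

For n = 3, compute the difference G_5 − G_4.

-1

base 2: 3 = 2 + 1; at 3: 3 + 1 = 4; next = 3
base 3: 3 = 3; at 4: 4 = 4; next = 3
base 4: 3 = 3; at 5: 3 = 3; next = 2
base 5: 2 = 2; at 6: 2 = 2; next = 1
base 6: 1 = 1; at 7: 1 = 1; next = 0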